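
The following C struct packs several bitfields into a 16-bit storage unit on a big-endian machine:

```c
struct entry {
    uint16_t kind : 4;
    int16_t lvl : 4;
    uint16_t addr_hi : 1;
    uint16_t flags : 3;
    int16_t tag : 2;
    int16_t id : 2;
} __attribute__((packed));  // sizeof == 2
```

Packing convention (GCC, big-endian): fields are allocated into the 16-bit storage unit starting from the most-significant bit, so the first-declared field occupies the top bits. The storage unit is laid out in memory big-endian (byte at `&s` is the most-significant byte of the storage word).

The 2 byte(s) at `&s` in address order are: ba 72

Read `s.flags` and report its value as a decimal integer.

7

[0]=0xba [1]=0x72 (big-endian) → word 0xba72
kind [12+:4] = (word>>12) & 0xf = 11
lvl [8+:4] = (word>>8) & 0xf = 10
addr_hi [7+:1] = (word>>7) & 0x1 = 0
flags [4+:3] = (word>>4) & 0x7 = 7  ←
tag [2+:2] = (word>>2) & 0x3 = 0
id [0+:2] = (word>>0) & 0x3 = 2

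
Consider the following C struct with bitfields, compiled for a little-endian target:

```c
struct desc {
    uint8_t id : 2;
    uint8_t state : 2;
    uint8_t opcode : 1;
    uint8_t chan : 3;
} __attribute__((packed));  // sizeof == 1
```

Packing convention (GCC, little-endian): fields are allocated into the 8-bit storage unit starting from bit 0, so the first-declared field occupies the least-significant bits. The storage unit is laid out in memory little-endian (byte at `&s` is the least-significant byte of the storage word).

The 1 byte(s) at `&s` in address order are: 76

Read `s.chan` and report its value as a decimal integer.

3

[0]=0x76 (little-endian) → word 0x76
id:2 @ bit 0 → (0x76>>0)&0x3 = 0x2
state:2 @ bit 2 → (0x76>>2)&0x3 = 0x1
opcode:1 @ bit 4 → (0x76>>4)&0x1 = 0x1
chan:3 @ bit 5 → (0x76>>5)&0x7 = 0x3  ←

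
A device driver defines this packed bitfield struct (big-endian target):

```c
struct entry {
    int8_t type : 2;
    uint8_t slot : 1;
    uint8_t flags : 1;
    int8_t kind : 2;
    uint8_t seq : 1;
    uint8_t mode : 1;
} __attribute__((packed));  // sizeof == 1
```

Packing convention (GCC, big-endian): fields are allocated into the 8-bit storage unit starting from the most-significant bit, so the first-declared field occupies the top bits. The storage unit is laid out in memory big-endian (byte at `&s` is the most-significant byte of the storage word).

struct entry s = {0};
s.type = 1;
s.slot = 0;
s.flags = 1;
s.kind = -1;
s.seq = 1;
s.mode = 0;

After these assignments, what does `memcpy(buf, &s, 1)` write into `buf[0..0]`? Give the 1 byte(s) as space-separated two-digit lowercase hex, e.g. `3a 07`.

5e

type (2b) val=1 bits=0x1 at bit 6: 0x40
slot (1b) val=0 bits=0x0 at bit 5: 0x40
flags (1b) val=1 bits=0x1 at bit 4: 0x50
kind (2b) val=-1 bits=0x3 at bit 2: 0x5c
seq (1b) val=1 bits=0x1 at bit 1: 0x5e
mode (1b) val=0 bits=0x0 at bit 0: 0x5e
word = 0x5e → big-endian bytes:
  [0]=0x5e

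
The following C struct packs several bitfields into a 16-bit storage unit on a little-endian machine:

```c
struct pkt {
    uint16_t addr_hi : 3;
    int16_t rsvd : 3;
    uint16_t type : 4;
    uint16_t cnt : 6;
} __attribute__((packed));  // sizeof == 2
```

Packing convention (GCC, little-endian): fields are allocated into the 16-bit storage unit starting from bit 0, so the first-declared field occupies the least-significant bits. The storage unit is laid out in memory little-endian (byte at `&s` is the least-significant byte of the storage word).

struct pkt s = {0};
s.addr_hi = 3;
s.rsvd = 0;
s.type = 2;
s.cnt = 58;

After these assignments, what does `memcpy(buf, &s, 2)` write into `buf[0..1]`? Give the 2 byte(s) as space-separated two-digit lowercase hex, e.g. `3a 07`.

83 e8

addr_hi:3 = 3 → 0x3 << 0 → word 0x0003
rsvd:3 = 0 → 0x0 << 3 → word 0x0003
type:4 = 2 → 0x2 << 6 → word 0x0083
cnt:6 = 58 → 0x3a << 10 → word 0xe883
word = 0xe883 → little-endian bytes:
  [0]=0x83  [1]=0xe8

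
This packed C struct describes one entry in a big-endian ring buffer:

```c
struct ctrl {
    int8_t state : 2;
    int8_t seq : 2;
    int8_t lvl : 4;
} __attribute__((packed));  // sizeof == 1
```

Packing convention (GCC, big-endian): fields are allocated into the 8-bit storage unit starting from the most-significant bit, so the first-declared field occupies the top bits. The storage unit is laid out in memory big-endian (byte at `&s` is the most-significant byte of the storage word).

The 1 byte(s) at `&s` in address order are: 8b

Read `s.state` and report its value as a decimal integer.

[0]=0x8b (big-endian) → word 0x8b
state [6+:2] = (word>>6) & 0x3 = 2  ←
seq [4+:2] = (word>>4) & 0x3 = 0
lvl [0+:4] = (word>>0) & 0xf = 11
state signed 2b, MSB=1: 2 - 4 = -2

-2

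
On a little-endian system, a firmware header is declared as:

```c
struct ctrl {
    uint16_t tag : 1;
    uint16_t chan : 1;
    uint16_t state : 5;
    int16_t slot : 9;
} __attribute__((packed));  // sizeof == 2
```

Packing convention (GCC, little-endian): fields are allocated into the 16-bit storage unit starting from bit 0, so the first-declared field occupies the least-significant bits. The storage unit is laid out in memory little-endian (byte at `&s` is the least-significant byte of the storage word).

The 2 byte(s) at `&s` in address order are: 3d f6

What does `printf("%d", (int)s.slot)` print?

-20

[0]=0x3d [1]=0xf6 (little-endian) → word 0xf63d
tag:1 @ bit 0 → (0xf63d>>0)&0x1 = 0x1
chan:1 @ bit 1 → (0xf63d>>1)&0x1 = 0x0
state:5 @ bit 2 → (0xf63d>>2)&0x1f = 0xf
slot:9 @ bit 7 → (0xf63d>>7)&0x1ff = 0x1ec  ←
slot signed 9b, MSB=1: 492 - 512 = -20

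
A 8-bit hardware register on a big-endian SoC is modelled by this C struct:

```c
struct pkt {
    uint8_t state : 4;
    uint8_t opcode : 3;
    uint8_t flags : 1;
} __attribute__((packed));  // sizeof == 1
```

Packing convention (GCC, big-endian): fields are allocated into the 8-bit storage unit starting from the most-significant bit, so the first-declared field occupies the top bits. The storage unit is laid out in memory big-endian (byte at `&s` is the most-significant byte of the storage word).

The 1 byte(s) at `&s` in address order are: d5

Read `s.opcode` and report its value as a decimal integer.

[0]=0xd5 (big-endian) → word 0xd5
state [4+:4] = (word>>4) & 0xf = 13
opcode [1+:3] = (word>>1) & 0x7 = 2  ←
flags [0+:1] = (word>>0) & 0x1 = 1

2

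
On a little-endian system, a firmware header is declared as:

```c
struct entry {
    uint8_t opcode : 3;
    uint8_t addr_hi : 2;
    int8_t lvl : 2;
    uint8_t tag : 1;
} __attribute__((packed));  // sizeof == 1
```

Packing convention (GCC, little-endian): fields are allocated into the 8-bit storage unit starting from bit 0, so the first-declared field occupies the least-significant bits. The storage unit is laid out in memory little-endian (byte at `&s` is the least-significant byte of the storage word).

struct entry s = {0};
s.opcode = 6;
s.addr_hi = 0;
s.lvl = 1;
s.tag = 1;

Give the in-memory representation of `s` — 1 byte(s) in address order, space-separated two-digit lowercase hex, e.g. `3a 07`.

a6

[0+:3] opcode=6 & 0x7 = 0x6; word=0x06
[3+:2] addr_hi=0 & 0x3 = 0x0; word=0x06
[5+:2] lvl=1 & 0x3 = 0x1; word=0x26
[7+:1] tag=1 & 0x1 = 0x1; word=0xa6
word = 0xa6 → little-endian bytes:
  [0]=0xa6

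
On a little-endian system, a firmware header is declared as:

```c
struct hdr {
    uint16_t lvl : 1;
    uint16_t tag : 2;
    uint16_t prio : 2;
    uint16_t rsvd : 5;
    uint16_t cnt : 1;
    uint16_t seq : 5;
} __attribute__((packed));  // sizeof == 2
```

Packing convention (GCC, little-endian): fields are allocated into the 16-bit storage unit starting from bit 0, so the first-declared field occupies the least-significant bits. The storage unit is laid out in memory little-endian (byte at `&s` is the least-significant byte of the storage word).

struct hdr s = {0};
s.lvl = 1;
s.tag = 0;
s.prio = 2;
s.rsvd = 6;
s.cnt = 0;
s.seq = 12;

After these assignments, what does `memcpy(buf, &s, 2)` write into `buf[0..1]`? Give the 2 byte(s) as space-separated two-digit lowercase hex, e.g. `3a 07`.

d1 60

[0+:1] lvl=1 & 0x1 = 0x1; word=0x0001
[1+:2] tag=0 & 0x3 = 0x0; word=0x0001
[3+:2] prio=2 & 0x3 = 0x2; word=0x0011
[5+:5] rsvd=6 & 0x1f = 0x6; word=0x00d1
[10+:1] cnt=0 & 0x1 = 0x0; word=0x00d1
[11+:5] seq=12 & 0x1f = 0xc; word=0x60d1
word = 0x60d1 → little-endian bytes:
  [0]=0xd1  [1]=0x60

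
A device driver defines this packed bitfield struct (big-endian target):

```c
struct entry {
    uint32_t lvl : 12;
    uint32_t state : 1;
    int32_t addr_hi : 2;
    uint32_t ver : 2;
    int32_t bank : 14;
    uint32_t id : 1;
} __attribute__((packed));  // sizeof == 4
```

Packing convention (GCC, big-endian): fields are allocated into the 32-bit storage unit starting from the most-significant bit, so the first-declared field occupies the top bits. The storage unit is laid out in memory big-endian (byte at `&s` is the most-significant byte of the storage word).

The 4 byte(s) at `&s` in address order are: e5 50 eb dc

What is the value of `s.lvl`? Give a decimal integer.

3669

[0]=0xe5 [1]=0x50 [2]=0xeb [3]=0xdc (big-endian) → word 0xe550ebdc
lvl [20+:12] = (word>>20) & 0xfff = 3669  ←
state [19+:1] = (word>>19) & 0x1 = 0
addr_hi [17+:2] = (word>>17) & 0x3 = 0
ver [15+:2] = (word>>15) & 0x3 = 1
bank [1+:14] = (word>>1) & 0x3fff = 13806
id [0+:1] = (word>>0) & 0x1 = 0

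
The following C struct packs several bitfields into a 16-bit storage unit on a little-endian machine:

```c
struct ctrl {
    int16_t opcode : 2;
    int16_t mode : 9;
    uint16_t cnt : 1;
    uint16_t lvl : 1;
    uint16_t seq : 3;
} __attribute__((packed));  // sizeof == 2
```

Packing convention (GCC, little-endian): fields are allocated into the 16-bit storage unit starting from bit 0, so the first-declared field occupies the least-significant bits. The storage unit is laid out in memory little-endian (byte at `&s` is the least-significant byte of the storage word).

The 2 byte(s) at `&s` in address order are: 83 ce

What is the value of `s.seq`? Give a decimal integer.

[0]=0x83 [1]=0xce (little-endian) → word 0xce83
opcode [0+:2] = (word>>0) & 0x3 = 3
mode [2+:9] = (word>>2) & 0x1ff = 416
cnt [11+:1] = (word>>11) & 0x1 = 1
lvl [12+:1] = (word>>12) & 0x1 = 0
seq [13+:3] = (word>>13) & 0x7 = 6  ←

6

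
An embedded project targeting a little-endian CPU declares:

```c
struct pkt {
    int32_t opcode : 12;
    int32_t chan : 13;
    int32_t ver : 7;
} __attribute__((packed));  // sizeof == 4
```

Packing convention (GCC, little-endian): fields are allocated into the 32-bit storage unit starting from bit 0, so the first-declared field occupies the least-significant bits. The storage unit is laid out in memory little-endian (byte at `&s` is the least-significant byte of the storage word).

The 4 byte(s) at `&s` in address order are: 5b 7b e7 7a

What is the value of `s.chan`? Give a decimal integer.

3703

[0]=0x5b [1]=0x7b [2]=0xe7 [3]=0x7a (little-endian) → word 0x7ae77b5b
opcode:12 @ bit 0 → (0x7ae77b5b>>0)&0xfff = 0xb5b
chan:13 @ bit 12 → (0x7ae77b5b>>12)&0x1fff = 0xe77  ←
ver:7 @ bit 25 → (0x7ae77b5b>>25)&0x7f = 0x3d
chan signed 13b, MSB=0: value = 3703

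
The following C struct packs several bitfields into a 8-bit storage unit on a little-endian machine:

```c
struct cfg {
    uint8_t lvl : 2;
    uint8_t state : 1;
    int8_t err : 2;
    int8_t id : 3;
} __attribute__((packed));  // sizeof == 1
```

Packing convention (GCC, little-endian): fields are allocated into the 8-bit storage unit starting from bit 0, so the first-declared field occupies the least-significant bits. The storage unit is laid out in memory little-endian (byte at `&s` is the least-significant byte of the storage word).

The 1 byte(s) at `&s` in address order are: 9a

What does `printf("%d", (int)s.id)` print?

-4

[0]=0x9a (little-endian) → word 0x9a
lvl [0+:2] = (word>>0) & 0x3 = 2
state [2+:1] = (word>>2) & 0x1 = 0
err [3+:2] = (word>>3) & 0x3 = 3
id [5+:3] = (word>>5) & 0x7 = 4  ←
id signed 3b, MSB=1: 4 - 8 = -4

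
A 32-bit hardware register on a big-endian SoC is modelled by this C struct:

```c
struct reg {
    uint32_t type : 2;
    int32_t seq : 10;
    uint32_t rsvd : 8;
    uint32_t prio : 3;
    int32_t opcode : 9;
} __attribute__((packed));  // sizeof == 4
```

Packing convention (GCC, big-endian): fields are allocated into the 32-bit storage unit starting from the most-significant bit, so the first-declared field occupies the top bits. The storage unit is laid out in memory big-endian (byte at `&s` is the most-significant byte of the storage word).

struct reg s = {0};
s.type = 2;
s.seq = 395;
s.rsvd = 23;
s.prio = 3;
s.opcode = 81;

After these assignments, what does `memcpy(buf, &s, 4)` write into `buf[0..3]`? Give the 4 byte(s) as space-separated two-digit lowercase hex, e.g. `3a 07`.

98 b1 76 51

[30+:2] type=2 & 0x3 = 0x2; word=0x80000000
[20+:10] seq=395 & 0x3ff = 0x18b; word=0x98b00000
[12+:8] rsvd=23 & 0xff = 0x17; word=0x98b17000
[9+:3] prio=3 & 0x7 = 0x3; word=0x98b17600
[0+:9] opcode=81 & 0x1ff = 0x51; word=0x98b17651
word = 0x98b17651 → big-endian bytes:
  [0]=0x98  [1]=0xb1  [2]=0x76  [3]=0x51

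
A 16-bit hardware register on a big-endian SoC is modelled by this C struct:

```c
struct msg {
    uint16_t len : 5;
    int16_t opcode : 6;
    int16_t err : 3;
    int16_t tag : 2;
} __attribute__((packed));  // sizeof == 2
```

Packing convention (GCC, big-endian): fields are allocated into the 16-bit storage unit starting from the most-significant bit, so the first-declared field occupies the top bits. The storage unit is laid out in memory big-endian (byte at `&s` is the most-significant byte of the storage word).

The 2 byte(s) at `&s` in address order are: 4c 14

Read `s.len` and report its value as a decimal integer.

9

[0]=0x4c [1]=0x14 (big-endian) → word 0x4c14
len:5 @ bit 11 → (0x4c14>>11)&0x1f = 0x9  ←
opcode:6 @ bit 5 → (0x4c14>>5)&0x3f = 0x20
err:3 @ bit 2 → (0x4c14>>2)&0x7 = 0x5
tag:2 @ bit 0 → (0x4c14>>0)&0x3 = 0x0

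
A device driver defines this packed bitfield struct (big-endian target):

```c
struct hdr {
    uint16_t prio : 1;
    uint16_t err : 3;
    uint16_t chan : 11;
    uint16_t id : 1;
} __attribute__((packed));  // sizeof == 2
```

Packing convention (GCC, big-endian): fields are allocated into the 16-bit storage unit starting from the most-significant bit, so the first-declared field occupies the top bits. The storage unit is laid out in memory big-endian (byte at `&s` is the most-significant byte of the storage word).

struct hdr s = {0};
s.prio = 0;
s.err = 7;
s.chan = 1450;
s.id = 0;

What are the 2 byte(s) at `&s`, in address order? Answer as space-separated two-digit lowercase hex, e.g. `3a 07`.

prio (1b) val=0 bits=0x0 at bit 15: 0x0000
err (3b) val=7 bits=0x7 at bit 12: 0x7000
chan (11b) val=1450 bits=0x5aa at bit 1: 0x7b54
id (1b) val=0 bits=0x0 at bit 0: 0x7b54
word = 0x7b54 → big-endian bytes:
  [0]=0x7b  [1]=0x54

7b 54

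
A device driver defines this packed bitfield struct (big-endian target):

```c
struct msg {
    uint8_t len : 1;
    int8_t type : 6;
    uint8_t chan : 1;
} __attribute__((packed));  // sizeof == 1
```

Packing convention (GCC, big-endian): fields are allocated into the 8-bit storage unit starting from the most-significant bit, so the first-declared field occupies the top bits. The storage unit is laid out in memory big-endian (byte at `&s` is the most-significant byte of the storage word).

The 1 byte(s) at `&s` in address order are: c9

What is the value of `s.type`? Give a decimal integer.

[0]=0xc9 (big-endian) → word 0xc9
len:1 @ bit 7 → (0xc9>>7)&0x1 = 0x1
type:6 @ bit 1 → (0xc9>>1)&0x3f = 0x24  ←
chan:1 @ bit 0 → (0xc9>>0)&0x1 = 0x1
type signed 6b, MSB=1: 36 - 64 = -28

-28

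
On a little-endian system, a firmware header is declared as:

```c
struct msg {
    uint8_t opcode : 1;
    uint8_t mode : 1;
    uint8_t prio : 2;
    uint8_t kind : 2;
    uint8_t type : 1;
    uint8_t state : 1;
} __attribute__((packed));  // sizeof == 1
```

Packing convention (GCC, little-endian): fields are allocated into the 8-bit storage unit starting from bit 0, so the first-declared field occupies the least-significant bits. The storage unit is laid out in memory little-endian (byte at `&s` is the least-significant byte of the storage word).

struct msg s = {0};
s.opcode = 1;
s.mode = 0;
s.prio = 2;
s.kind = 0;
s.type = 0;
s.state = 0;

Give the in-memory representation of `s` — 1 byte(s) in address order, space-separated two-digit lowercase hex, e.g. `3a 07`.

[0+:1] opcode=1 & 0x1 = 0x1; word=0x01
[1+:1] mode=0 & 0x1 = 0x0; word=0x01
[2+:2] prio=2 & 0x3 = 0x2; word=0x09
[4+:2] kind=0 & 0x3 = 0x0; word=0x09
[6+:1] type=0 & 0x1 = 0x0; word=0x09
[7+:1] state=0 & 0x1 = 0x0; word=0x09
word = 0x09 → little-endian bytes:
  [0]=0x09

09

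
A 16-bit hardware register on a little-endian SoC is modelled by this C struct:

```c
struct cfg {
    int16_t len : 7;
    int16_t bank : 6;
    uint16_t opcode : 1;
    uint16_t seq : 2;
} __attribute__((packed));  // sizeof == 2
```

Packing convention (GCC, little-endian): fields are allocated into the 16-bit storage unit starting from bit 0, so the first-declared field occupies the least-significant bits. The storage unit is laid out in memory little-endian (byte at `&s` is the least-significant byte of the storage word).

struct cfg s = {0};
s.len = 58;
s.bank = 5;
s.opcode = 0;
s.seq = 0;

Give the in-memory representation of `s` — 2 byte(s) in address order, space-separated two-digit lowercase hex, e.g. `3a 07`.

ba 02

len:7 = 58 → 0x3a << 0 → word 0x003a
bank:6 = 5 → 0x5 << 7 → word 0x02ba
opcode:1 = 0 → 0x0 << 13 → word 0x02ba
seq:2 = 0 → 0x0 << 14 → word 0x02ba
word = 0x02ba → little-endian bytes:
  [0]=0xba  [1]=0x02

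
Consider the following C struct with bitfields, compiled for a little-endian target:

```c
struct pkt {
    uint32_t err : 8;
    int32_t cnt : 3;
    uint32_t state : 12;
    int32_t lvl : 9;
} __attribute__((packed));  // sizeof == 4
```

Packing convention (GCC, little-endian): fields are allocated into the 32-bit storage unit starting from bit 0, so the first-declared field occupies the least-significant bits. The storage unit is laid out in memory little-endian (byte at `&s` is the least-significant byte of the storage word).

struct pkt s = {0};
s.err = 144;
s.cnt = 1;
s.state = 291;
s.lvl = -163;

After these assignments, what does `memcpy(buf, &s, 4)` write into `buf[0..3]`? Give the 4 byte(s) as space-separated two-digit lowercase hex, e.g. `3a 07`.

90 19 89 ae

err:8 = 144 → 0x90 << 0 → word 0x00000090
cnt:3 = 1 → 0x1 << 8 → word 0x00000190
state:12 = 291 → 0x123 << 11 → word 0x00091990
lvl:9 = -163 → 0x15d << 23 → word 0xae891990
word = 0xae891990 → little-endian bytes:
  [0]=0x90  [1]=0x19  [2]=0x89  [3]=0xae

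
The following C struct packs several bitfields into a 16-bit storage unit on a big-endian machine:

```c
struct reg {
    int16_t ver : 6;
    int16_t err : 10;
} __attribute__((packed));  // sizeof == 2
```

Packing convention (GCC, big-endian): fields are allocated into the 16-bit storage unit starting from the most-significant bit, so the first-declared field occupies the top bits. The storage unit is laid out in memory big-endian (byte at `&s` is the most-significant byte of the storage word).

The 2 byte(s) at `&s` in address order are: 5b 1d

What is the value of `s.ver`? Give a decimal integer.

[0]=0x5b [1]=0x1d (big-endian) → word 0x5b1d
ver:6 @ bit 10 → (0x5b1d>>10)&0x3f = 0x16  ←
err:10 @ bit 0 → (0x5b1d>>0)&0x3ff = 0x31d
ver signed 6b, MSB=0: value = 22

22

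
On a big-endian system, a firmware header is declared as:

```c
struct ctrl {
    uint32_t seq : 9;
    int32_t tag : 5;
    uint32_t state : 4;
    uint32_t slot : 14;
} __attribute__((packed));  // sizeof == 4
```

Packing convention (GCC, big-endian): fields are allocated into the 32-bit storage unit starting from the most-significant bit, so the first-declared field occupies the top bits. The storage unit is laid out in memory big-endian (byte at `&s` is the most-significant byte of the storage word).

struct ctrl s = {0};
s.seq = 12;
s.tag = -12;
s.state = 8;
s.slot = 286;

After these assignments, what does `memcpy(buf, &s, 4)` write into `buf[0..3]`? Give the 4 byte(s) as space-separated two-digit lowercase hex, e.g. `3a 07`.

seq:9 = 12 → 0xc << 23 → word 0x06000000
tag:5 = -12 → 0x14 << 18 → word 0x06500000
state:4 = 8 → 0x8 << 14 → word 0x06520000
slot:14 = 286 → 0x11e << 0 → word 0x0652011e
word = 0x0652011e → big-endian bytes:
  [0]=0x06  [1]=0x52  [2]=0x01  [3]=0x1e

06 52 01 1e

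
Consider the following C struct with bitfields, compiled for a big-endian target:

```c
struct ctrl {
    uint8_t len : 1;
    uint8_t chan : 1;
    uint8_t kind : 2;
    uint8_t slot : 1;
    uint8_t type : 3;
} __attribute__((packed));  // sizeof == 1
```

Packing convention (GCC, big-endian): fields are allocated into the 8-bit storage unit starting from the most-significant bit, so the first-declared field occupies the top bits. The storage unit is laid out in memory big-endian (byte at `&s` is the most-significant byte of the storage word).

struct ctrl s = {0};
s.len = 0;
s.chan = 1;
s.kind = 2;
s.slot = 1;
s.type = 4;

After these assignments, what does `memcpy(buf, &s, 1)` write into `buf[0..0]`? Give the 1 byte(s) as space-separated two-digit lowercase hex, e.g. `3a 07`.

6c

len:1 = 0 → 0x0 << 7 → word 0x00
chan:1 = 1 → 0x1 << 6 → word 0x40
kind:2 = 2 → 0x2 << 4 → word 0x60
slot:1 = 1 → 0x1 << 3 → word 0x68
type:3 = 4 → 0x4 << 0 → word 0x6c
word = 0x6c → big-endian bytes:
  [0]=0x6c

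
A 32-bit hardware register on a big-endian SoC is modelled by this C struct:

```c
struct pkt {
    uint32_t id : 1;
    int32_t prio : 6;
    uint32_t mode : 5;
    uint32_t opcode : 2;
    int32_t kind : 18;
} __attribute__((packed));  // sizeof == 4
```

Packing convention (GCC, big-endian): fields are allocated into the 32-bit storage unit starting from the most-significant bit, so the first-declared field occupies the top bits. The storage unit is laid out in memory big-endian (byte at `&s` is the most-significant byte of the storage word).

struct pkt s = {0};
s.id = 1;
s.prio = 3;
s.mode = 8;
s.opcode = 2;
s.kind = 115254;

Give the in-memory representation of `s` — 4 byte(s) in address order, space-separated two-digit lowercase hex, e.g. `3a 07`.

id:1 = 1 → 0x1 << 31 → word 0x80000000
prio:6 = 3 → 0x3 << 25 → word 0x86000000
mode:5 = 8 → 0x8 << 20 → word 0x86800000
opcode:2 = 2 → 0x2 << 18 → word 0x86880000
kind:18 = 115254 → 0x1c236 << 0 → word 0x8689c236
word = 0x8689c236 → big-endian bytes:
  [0]=0x86  [1]=0x89  [2]=0xc2  [3]=0x36

86 89 c2 36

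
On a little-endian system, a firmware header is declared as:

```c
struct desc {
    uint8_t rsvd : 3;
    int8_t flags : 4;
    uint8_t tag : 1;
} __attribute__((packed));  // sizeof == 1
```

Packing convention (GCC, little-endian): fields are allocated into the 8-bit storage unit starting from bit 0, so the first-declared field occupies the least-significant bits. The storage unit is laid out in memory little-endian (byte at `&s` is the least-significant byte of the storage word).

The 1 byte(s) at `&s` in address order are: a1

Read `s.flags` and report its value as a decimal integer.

4

[0]=0xa1 (little-endian) → word 0xa1
rsvd:3 @ bit 0 → (0xa1>>0)&0x7 = 0x1
flags:4 @ bit 3 → (0xa1>>3)&0xf = 0x4  ←
tag:1 @ bit 7 → (0xa1>>7)&0x1 = 0x1
flags signed 4b, MSB=0: value = 4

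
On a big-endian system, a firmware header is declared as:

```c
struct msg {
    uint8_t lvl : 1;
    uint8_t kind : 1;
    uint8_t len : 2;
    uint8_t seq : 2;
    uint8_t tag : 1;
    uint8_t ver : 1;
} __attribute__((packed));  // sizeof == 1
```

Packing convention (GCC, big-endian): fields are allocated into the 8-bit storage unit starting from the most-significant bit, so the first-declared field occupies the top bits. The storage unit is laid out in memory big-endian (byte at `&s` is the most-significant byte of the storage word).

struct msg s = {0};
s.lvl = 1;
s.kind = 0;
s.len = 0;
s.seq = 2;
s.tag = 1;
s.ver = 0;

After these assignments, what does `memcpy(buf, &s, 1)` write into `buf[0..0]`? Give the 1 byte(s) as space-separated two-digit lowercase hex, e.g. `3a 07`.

8a

lvl (1b) val=1 bits=0x1 at bit 7: 0x80
kind (1b) val=0 bits=0x0 at bit 6: 0x80
len (2b) val=0 bits=0x0 at bit 4: 0x80
seq (2b) val=2 bits=0x2 at bit 2: 0x88
tag (1b) val=1 bits=0x1 at bit 1: 0x8a
ver (1b) val=0 bits=0x0 at bit 0: 0x8a
word = 0x8a → big-endian bytes:
  [0]=0x8a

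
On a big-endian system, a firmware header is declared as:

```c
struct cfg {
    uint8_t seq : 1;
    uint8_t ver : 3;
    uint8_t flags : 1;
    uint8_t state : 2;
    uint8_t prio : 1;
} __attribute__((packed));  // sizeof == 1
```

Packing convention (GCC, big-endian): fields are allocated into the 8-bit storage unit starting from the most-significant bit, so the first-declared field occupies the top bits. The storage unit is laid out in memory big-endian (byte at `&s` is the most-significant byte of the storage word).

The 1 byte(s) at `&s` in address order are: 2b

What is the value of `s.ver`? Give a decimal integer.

2

[0]=0x2b (big-endian) → word 0x2b
seq [7+:1] = (word>>7) & 0x1 = 0
ver [4+:3] = (word>>4) & 0x7 = 2  ←
flags [3+:1] = (word>>3) & 0x1 = 1
state [1+:2] = (word>>1) & 0x3 = 1
prio [0+:1] = (word>>0) & 0x1 = 1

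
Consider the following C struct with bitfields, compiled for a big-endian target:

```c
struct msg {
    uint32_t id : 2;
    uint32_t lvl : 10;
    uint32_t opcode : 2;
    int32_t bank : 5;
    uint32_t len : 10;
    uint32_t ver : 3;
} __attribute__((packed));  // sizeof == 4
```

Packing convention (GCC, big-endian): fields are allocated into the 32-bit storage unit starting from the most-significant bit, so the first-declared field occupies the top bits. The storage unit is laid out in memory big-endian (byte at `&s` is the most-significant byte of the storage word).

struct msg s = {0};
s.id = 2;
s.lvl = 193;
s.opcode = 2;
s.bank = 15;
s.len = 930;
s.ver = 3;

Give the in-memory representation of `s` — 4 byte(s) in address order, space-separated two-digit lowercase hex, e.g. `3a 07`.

8c 19 fd 13

id (2b) val=2 bits=0x2 at bit 30: 0x80000000
lvl (10b) val=193 bits=0xc1 at bit 20: 0x8c100000
opcode (2b) val=2 bits=0x2 at bit 18: 0x8c180000
bank (5b) val=15 bits=0xf at bit 13: 0x8c19e000
len (10b) val=930 bits=0x3a2 at bit 3: 0x8c19fd10
ver (3b) val=3 bits=0x3 at bit 0: 0x8c19fd13
word = 0x8c19fd13 → big-endian bytes:
  [0]=0x8c  [1]=0x19  [2]=0xfd  [3]=0x13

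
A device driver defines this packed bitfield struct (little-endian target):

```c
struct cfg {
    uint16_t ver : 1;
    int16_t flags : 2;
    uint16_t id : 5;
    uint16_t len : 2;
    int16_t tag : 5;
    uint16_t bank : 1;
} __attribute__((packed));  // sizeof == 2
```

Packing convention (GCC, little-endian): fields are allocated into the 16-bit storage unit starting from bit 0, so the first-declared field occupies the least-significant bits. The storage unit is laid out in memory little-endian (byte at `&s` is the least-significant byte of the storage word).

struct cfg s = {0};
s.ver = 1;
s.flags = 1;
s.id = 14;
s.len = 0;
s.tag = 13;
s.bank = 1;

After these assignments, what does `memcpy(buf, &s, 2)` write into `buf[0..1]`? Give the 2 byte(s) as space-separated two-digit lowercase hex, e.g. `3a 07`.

73 b4

ver (1b) val=1 bits=0x1 at bit 0: 0x0001
flags (2b) val=1 bits=0x1 at bit 1: 0x0003
id (5b) val=14 bits=0xe at bit 3: 0x0073
len (2b) val=0 bits=0x0 at bit 8: 0x0073
tag (5b) val=13 bits=0xd at bit 10: 0x3473
bank (1b) val=1 bits=0x1 at bit 15: 0xb473
word = 0xb473 → little-endian bytes:
  [0]=0x73  [1]=0xb4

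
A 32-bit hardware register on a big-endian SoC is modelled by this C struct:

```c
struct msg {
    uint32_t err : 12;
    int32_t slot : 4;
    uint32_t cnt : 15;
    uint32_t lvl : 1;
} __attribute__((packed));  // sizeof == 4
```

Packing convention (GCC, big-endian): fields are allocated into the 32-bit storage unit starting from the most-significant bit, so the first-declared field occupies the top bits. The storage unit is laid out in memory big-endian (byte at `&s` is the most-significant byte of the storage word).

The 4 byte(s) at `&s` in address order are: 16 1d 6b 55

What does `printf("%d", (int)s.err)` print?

353

[0]=0x16 [1]=0x1d [2]=0x6b [3]=0x55 (big-endian) → word 0x161d6b55
err:12 @ bit 20 → (0x161d6b55>>20)&0xfff = 0x161  ←
slot:4 @ bit 16 → (0x161d6b55>>16)&0xf = 0xd
cnt:15 @ bit 1 → (0x161d6b55>>1)&0x7fff = 0x35aa
lvl:1 @ bit 0 → (0x161d6b55>>0)&0x1 = 0x1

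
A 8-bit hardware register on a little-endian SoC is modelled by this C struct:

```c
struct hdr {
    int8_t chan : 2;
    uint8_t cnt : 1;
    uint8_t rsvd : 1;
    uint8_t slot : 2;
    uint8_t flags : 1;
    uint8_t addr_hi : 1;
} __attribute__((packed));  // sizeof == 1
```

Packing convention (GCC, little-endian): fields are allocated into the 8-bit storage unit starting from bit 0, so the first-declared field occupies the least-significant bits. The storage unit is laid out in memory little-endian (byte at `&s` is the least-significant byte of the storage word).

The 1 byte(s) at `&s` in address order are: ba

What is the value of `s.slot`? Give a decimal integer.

[0]=0xba (little-endian) → word 0xba
chan [0+:2] = (word>>0) & 0x3 = 2
cnt [2+:1] = (word>>2) & 0x1 = 0
rsvd [3+:1] = (word>>3) & 0x1 = 1
slot [4+:2] = (word>>4) & 0x3 = 3  ←
flags [6+:1] = (word>>6) & 0x1 = 0
addr_hi [7+:1] = (word>>7) & 0x1 = 1

3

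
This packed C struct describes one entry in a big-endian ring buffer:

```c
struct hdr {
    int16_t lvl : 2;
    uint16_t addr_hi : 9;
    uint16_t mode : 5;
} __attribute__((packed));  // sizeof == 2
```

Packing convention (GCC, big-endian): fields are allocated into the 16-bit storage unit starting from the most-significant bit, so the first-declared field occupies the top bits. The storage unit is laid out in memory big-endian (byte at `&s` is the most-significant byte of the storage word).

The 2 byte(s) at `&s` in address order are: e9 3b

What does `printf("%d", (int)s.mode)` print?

27

[0]=0xe9 [1]=0x3b (big-endian) → word 0xe93b
lvl:2 @ bit 14 → (0xe93b>>14)&0x3 = 0x3
addr_hi:9 @ bit 5 → (0xe93b>>5)&0x1ff = 0x149
mode:5 @ bit 0 → (0xe93b>>0)&0x1f = 0x1b  ←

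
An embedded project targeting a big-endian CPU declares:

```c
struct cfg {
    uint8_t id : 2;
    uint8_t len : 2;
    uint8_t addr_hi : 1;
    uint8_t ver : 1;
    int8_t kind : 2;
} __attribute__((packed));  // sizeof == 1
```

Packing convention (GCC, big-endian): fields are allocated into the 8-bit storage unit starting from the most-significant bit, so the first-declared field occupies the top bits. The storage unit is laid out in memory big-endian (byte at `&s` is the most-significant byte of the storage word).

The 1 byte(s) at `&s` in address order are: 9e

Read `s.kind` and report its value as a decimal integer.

-2

[0]=0x9e (big-endian) → word 0x9e
id [6+:2] = (word>>6) & 0x3 = 2
len [4+:2] = (word>>4) & 0x3 = 1
addr_hi [3+:1] = (word>>3) & 0x1 = 1
ver [2+:1] = (word>>2) & 0x1 = 1
kind [0+:2] = (word>>0) & 0x3 = 2  ←
kind signed 2b, MSB=1: 2 - 4 = -2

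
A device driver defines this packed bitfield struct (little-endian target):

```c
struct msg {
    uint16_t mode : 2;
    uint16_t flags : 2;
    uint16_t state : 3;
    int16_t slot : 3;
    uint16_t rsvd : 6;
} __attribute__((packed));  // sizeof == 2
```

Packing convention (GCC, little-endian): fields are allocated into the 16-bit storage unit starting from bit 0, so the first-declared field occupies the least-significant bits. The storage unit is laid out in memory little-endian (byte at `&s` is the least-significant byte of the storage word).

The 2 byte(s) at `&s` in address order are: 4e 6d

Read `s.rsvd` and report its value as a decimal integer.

27

[0]=0x4e [1]=0x6d (little-endian) → word 0x6d4e
mode [0+:2] = (word>>0) & 0x3 = 2
flags [2+:2] = (word>>2) & 0x3 = 3
state [4+:3] = (word>>4) & 0x7 = 4
slot [7+:3] = (word>>7) & 0x7 = 2
rsvd [10+:6] = (word>>10) & 0x3f = 27  ←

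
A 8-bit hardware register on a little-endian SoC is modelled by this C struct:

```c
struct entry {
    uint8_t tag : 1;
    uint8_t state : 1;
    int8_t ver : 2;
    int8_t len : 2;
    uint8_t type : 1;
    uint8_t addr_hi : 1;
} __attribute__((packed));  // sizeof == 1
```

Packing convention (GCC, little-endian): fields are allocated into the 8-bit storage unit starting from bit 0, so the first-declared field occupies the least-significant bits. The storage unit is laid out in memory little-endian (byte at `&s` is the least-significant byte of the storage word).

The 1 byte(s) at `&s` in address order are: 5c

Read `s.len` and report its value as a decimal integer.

[0]=0x5c (little-endian) → word 0x5c
tag [0+:1] = (word>>0) & 0x1 = 0
state [1+:1] = (word>>1) & 0x1 = 0
ver [2+:2] = (word>>2) & 0x3 = 3
len [4+:2] = (word>>4) & 0x3 = 1  ←
type [6+:1] = (word>>6) & 0x1 = 1
addr_hi [7+:1] = (word>>7) & 0x1 = 0
len signed 2b, MSB=0: value = 1

1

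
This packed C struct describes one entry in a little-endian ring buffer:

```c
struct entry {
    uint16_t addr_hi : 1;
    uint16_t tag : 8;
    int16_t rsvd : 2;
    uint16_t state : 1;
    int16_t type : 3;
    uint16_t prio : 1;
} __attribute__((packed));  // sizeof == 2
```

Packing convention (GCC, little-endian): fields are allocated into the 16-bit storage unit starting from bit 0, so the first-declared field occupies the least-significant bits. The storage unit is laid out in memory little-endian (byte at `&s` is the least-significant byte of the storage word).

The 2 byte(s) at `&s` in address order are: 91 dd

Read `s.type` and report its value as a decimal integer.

[0]=0x91 [1]=0xdd (little-endian) → word 0xdd91
addr_hi:1 @ bit 0 → (0xdd91>>0)&0x1 = 0x1
tag:8 @ bit 1 → (0xdd91>>1)&0xff = 0xc8
rsvd:2 @ bit 9 → (0xdd91>>9)&0x3 = 0x2
state:1 @ bit 11 → (0xdd91>>11)&0x1 = 0x1
type:3 @ bit 12 → (0xdd91>>12)&0x7 = 0x5  ←
prio:1 @ bit 15 → (0xdd91>>15)&0x1 = 0x1
type signed 3b, MSB=1: 5 - 8 = -3

-3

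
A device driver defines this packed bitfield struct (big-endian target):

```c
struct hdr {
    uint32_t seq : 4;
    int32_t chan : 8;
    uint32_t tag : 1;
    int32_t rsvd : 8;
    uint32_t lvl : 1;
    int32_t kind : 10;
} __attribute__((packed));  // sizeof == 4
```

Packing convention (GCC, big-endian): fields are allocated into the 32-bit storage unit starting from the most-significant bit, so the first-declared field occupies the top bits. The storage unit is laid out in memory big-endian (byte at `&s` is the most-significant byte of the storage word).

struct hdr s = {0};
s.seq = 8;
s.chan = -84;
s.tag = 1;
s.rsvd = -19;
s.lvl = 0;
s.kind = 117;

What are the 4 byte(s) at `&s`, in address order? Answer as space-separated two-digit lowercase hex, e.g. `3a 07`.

[28+:4] seq=8 & 0xf = 0x8; word=0x80000000
[20+:8] chan=-84 & 0xff = 0xac; word=0x8ac00000
[19+:1] tag=1 & 0x1 = 0x1; word=0x8ac80000
[11+:8] rsvd=-19 & 0xff = 0xed; word=0x8acf6800
[10+:1] lvl=0 & 0x1 = 0x0; word=0x8acf6800
[0+:10] kind=117 & 0x3ff = 0x75; word=0x8acf6875
word = 0x8acf6875 → big-endian bytes:
  [0]=0x8a  [1]=0xcf  [2]=0x68  [3]=0x75

8a cf 68 75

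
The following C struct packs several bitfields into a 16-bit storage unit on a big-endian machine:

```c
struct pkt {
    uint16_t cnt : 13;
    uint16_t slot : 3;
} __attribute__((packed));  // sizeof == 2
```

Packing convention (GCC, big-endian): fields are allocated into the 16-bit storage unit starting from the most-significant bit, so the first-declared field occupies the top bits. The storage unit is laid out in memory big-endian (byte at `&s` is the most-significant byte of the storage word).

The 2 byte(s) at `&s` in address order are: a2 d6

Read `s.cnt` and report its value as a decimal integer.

[0]=0xa2 [1]=0xd6 (big-endian) → word 0xa2d6
cnt [3+:13] = (word>>3) & 0x1fff = 5210  ←
slot [0+:3] = (word>>0) & 0x7 = 6

5210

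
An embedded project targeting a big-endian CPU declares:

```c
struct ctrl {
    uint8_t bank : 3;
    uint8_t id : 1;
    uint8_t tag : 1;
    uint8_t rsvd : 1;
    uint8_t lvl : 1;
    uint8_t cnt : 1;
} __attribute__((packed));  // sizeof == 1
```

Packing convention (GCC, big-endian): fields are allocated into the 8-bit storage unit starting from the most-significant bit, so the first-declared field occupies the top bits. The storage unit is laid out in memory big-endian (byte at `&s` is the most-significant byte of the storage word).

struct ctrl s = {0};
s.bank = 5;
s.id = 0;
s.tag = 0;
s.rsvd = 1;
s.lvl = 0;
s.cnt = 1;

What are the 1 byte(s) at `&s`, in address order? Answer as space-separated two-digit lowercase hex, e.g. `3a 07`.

a5

[5+:3] bank=5 & 0x7 = 0x5; word=0xa0
[4+:1] id=0 & 0x1 = 0x0; word=0xa0
[3+:1] tag=0 & 0x1 = 0x0; word=0xa0
[2+:1] rsvd=1 & 0x1 = 0x1; word=0xa4
[1+:1] lvl=0 & 0x1 = 0x0; word=0xa4
[0+:1] cnt=1 & 0x1 = 0x1; word=0xa5
word = 0xa5 → big-endian bytes:
  [0]=0xa5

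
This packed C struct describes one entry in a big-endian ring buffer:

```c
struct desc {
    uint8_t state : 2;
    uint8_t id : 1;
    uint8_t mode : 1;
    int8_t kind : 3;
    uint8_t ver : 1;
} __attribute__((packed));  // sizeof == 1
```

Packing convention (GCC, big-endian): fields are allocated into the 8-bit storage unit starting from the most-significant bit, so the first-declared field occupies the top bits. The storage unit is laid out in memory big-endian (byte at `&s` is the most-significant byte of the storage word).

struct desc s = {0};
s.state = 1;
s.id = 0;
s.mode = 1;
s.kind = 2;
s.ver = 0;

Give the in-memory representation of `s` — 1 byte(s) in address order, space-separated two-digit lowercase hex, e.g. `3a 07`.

54

state (2b) val=1 bits=0x1 at bit 6: 0x40
id (1b) val=0 bits=0x0 at bit 5: 0x40
mode (1b) val=1 bits=0x1 at bit 4: 0x50
kind (3b) val=2 bits=0x2 at bit 1: 0x54
ver (1b) val=0 bits=0x0 at bit 0: 0x54
word = 0x54 → big-endian bytes:
  [0]=0x54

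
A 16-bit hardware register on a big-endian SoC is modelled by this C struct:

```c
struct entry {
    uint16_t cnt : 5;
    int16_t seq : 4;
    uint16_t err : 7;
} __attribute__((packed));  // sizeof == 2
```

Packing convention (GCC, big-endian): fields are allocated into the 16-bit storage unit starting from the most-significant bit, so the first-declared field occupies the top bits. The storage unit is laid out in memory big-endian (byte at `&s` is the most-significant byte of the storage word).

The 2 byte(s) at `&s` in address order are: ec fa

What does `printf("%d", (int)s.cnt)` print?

[0]=0xec [1]=0xfa (big-endian) → word 0xecfa
cnt [11+:5] = (word>>11) & 0x1f = 29  ←
seq [7+:4] = (word>>7) & 0xf = 9
err [0+:7] = (word>>0) & 0x7f = 122

29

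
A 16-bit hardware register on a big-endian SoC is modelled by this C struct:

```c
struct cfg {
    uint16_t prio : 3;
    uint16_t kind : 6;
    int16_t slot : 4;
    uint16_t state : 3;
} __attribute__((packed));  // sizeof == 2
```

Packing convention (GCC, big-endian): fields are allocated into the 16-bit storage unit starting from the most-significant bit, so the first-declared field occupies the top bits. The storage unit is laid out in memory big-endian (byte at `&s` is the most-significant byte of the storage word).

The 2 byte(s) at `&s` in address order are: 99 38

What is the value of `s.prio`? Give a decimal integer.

[0]=0x99 [1]=0x38 (big-endian) → word 0x9938
prio [13+:3] = (word>>13) & 0x7 = 4  ←
kind [7+:6] = (word>>7) & 0x3f = 50
slot [3+:4] = (word>>3) & 0xf = 7
state [0+:3] = (word>>0) & 0x7 = 0

4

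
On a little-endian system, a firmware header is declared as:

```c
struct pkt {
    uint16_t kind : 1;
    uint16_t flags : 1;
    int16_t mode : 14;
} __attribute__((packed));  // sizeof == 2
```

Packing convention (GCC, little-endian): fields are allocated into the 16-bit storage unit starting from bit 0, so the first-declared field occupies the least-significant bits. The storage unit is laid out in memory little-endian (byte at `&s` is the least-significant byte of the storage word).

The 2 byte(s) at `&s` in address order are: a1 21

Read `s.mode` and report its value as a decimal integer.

[0]=0xa1 [1]=0x21 (little-endian) → word 0x21a1
kind [0+:1] = (word>>0) & 0x1 = 1
flags [1+:1] = (word>>1) & 0x1 = 0
mode [2+:14] = (word>>2) & 0x3fff = 2152  ←
mode signed 14b, MSB=0: value = 2152

2152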